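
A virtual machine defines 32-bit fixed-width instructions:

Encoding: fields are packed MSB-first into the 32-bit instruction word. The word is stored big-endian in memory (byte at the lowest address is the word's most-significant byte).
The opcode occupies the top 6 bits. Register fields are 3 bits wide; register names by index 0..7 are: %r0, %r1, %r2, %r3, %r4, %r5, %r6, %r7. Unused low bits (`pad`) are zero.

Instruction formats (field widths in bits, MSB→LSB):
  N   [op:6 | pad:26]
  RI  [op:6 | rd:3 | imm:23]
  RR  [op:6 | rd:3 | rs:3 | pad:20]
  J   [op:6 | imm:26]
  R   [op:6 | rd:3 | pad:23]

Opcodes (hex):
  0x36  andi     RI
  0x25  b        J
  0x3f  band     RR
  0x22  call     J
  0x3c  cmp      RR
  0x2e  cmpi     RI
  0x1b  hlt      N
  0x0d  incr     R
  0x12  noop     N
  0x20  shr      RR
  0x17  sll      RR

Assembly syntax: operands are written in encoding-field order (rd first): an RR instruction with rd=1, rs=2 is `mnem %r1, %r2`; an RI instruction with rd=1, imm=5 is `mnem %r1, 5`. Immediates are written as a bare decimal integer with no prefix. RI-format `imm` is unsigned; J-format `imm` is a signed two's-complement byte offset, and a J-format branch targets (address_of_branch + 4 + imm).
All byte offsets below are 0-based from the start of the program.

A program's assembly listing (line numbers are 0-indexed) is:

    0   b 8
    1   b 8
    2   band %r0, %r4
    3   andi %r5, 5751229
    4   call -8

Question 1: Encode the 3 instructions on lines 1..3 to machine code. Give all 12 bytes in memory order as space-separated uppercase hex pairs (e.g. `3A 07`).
line 1 (b): pack op=0x25:6|imm=8:26 = 0x94000008; big→ 94 00 00 08
line 2 (band): pack op=0x3f:6|rd=0:3|rs=4:3|pad=0:20 = 0xfc400000; big→ fc 40 00 00
line 3 (andi): pack op=0x36:6|rd=5:3|imm=5751229:23 = 0xdad7c1bd; big→ da d7 c1 bd

94 00 00 08 FC 40 00 00 DA D7 C1 BD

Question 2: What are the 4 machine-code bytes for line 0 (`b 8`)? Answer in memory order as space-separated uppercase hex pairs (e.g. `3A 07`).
line 0 (b): pack op=0x25:6|imm=8:26 = 0x94000008; big→ 94 00 00 08

94 00 00 08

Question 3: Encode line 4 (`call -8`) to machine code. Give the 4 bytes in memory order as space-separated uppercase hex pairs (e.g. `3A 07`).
8B FF FF F8

4. call fields op=0x22:6|imm=-8:26 → word 8bfffff8h → 8b ff ff f8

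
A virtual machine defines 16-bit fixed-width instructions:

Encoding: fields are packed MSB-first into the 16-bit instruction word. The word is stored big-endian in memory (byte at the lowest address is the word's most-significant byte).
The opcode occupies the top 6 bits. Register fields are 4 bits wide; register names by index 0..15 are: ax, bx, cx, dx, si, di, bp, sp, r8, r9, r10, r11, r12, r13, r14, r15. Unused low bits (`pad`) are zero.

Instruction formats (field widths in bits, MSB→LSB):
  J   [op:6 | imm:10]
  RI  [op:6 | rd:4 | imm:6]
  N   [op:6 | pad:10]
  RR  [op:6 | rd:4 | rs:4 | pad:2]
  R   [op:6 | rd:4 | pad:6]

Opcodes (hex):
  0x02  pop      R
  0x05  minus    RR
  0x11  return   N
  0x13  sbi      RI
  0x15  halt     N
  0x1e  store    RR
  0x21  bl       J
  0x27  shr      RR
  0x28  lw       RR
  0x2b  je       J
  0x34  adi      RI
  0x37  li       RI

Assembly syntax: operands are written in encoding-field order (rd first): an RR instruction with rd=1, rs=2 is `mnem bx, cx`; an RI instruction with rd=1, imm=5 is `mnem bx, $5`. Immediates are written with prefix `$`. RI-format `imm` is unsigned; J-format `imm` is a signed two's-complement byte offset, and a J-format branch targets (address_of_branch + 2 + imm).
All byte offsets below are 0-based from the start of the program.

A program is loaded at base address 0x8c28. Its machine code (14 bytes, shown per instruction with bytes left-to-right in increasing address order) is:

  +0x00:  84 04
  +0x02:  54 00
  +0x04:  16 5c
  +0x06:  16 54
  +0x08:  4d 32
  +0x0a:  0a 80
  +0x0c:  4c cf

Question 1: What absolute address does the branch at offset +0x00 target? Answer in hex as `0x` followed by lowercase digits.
0x8c2e

@+00  big-endian(84 04) = 0x8404
  top 6b → 0x21 → bl [J]
  imm: (w>>0)&0x3ff=0x4 → $4
  target = base 0x8c28 + off 0x00 + 2 + imm 4 = 0x8c2e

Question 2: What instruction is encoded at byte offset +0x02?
halt

+0x02: 54 00 ⇒ word 0x5400 (big)
  top 6b → 0x15 → halt [N]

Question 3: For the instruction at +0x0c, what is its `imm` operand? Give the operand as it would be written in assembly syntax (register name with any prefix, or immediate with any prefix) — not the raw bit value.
$15

off 0x0c: read 4c cf as big → 0x4ccf
  top 6b → 0x13 → sbi [RI]
  rd: (w>>6)&0xf=0x3 → dx
  imm: (w>>0)&0x3f=0xf → $15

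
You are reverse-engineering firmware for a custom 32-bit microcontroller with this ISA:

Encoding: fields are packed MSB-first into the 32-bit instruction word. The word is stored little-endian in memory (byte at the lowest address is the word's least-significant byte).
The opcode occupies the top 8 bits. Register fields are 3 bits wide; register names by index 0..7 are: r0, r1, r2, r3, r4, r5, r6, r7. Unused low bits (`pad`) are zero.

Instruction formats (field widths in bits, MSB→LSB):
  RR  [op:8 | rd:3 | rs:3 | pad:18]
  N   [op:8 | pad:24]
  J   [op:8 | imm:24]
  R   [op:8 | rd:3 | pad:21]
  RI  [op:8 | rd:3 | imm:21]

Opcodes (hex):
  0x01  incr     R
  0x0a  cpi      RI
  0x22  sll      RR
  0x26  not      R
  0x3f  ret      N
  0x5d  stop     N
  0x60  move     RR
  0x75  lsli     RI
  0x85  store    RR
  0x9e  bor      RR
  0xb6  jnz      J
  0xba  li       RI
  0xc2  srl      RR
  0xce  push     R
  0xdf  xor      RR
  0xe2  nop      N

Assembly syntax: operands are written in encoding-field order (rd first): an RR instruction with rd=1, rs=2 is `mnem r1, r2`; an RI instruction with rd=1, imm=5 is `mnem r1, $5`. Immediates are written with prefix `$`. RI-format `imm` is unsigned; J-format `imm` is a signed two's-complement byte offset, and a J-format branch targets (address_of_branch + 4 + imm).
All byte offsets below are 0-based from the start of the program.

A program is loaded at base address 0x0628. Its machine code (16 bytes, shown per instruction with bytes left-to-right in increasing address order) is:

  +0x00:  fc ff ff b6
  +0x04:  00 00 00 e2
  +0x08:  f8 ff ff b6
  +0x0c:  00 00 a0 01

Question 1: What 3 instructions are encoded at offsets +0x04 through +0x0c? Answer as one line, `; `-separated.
nop; jnz $-8; incr r5

[04] 00 00 00 e2 → 0xe2000000
  op=0xe2000000>>24=0xe2 ⇒ nop (N)
[08] f8 ff ff b6 → 0xb6fffff8
  op=0xb6fffff8>>24=0xb6 ⇒ jnz (J)
  imm@[23:0]=0xfffff8 (s24→-8) ⇒ $-8
[0c] 00 00 a0 01 → 0x01a00000
  op=0x01a00000>>24=0x1 ⇒ incr (R)
  rd@[23:21]=0x5 ⇒ r5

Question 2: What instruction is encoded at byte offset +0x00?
+0x00: fc ff ff b6 ⇒ word 0xb6fffffc (little)
  op=0xb6fffffc>>24=0xb6 ⇒ jnz (J)
  imm: (w>>0)&0xffffff=0xfffffc (s24→-4) → $-4

jnz $-4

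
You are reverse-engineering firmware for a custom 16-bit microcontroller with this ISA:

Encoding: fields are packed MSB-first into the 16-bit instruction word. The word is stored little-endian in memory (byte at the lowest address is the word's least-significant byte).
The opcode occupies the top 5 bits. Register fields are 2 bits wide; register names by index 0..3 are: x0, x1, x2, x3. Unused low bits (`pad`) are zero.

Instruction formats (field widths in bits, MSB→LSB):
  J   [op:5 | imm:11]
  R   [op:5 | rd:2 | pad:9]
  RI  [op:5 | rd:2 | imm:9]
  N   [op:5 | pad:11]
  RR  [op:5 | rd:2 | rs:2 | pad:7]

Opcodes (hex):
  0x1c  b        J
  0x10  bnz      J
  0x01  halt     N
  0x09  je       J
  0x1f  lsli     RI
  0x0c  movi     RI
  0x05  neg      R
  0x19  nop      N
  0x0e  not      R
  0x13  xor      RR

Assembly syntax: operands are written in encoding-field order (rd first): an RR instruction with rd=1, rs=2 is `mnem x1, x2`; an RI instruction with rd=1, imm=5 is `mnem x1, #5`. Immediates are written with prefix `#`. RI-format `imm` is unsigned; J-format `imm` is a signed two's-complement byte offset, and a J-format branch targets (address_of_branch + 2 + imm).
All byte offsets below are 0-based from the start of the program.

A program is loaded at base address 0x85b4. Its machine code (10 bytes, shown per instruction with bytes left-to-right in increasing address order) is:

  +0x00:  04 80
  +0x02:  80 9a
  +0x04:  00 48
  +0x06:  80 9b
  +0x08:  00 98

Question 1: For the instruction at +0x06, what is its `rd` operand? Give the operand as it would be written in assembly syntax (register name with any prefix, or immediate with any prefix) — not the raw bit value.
x1

[06] 80 9b → 0x9b80
  op=0x9b80>>11=0x13 ⇒ xor (RR)
  [10:9] rd=1 = x1
  [8:7] rs=3 = x3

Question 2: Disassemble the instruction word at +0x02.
xor x1, x1

+0x02: 80 9a ⇒ word 0x9a80 (little)
  top 5b → 0x13 → xor [RR]
  [10:9] rd=1 = x1
  [8:7] rs=1 = x1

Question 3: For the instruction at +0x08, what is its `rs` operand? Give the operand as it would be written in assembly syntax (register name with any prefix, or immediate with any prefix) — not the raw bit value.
@+08  little-endian(00 98) = 0x9800
  opcode bits[15:11]=0x13: xor/RR
  [10:9] rd=0 = x0
  [8:7] rs=0 = x0

x0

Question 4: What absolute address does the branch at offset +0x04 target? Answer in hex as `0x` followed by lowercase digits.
@+04  little-endian(00 48) = 0x4800
  opcode bits[15:11]=0x9: je/J
  imm@[10:0]=0x0 ⇒ #0
  target = base 0x85b4 + off 0x04 + 2 + imm 0 = 0x85ba

0x85ba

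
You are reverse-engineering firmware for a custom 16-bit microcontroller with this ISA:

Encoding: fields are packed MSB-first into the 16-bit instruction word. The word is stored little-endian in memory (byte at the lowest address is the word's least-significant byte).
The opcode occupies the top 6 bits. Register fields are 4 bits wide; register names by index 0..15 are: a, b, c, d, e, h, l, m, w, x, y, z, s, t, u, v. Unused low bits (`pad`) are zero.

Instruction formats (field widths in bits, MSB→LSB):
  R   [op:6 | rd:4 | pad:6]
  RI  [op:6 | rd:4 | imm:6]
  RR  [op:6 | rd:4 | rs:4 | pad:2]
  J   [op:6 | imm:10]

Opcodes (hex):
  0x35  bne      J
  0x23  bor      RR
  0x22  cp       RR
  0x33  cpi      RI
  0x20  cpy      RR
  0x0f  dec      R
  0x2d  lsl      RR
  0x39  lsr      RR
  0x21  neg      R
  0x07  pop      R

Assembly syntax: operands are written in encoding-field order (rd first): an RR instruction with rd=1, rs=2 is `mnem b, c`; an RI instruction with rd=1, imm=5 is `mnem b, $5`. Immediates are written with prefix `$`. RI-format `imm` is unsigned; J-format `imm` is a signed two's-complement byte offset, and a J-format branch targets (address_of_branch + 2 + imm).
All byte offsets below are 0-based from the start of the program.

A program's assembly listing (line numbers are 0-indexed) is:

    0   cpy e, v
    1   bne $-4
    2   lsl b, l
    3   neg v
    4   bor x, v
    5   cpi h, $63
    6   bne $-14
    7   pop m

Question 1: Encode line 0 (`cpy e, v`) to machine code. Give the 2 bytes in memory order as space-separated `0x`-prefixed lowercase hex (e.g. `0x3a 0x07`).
0x3c 0x81

line 0 (cpy): pack op=0x20:6|rd=4:4|rs=15:4|pad=0:2 = 0x813c; little→ 3c 81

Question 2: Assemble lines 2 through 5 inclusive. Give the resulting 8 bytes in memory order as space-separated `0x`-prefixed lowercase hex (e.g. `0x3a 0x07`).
2. lsl fields op=0x2d:6|rd=1:4|rs=6:4|pad=0:2 → word b458h → 58 b4
3. neg fields op=0x21:6|rd=15:4|pad=0:6 → word 87c0h → c0 87
4. bor fields op=0x23:6|rd=9:4|rs=15:4|pad=0:2 → word 8e7ch → 7c 8e
5. cpi fields op=0x33:6|rd=5:4|imm=63:6 → word cd7fh → 7f cd

0x58 0xb4 0xc0 0x87 0x7c 0x8e 0x7f 0xcd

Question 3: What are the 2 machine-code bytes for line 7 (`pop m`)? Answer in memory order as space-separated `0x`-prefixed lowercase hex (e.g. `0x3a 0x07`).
0xc0 0x1d

L7: pop op=0x7:6|rd=7:4|pad=0:6 ⇒ 0x1dc0 ⇒ little c0 1d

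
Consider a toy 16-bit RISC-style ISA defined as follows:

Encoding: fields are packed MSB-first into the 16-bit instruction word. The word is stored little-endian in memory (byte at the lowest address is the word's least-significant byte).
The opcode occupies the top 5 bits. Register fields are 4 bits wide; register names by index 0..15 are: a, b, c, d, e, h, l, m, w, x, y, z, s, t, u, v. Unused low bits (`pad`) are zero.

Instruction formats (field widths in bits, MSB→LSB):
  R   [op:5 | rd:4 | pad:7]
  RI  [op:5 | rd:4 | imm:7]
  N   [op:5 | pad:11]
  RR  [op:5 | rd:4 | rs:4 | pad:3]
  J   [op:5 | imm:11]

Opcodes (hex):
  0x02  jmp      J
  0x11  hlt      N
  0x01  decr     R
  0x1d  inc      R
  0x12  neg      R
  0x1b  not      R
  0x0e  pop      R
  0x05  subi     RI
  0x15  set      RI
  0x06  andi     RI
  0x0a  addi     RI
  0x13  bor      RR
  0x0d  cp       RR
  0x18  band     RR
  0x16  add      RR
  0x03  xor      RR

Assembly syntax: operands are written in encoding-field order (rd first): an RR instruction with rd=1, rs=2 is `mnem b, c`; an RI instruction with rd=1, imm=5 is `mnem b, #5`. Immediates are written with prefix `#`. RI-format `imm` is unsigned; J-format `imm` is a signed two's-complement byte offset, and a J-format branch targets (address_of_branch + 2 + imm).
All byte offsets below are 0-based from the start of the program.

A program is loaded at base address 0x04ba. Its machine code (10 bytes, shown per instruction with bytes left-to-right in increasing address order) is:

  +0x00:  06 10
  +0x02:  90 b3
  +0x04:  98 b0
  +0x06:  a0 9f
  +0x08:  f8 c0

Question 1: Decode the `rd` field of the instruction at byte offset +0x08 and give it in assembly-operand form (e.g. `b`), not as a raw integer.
b

@+08  little-endian(f8 c0) = 0xc0f8
  top 5b → 0x18 → band [RR]
  [10:7] rd=1 = b
  [6:3] rs=15 = v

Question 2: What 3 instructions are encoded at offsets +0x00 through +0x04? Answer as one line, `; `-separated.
@+00  little-endian(06 10) = 0x1006
  top 5b → 0x2 → jmp [J]
  imm@[10:0]=0x6 ⇒ #6
@+02  little-endian(90 b3) = 0xb390
  top 5b → 0x16 → add [RR]
  rd@[10:7]=0x7 ⇒ m
  rs@[6:3]=0x2 ⇒ c
@+04  little-endian(98 b0) = 0xb098
  top 5b → 0x16 → add [RR]
  rd@[10:7]=0x1 ⇒ b
  rs@[6:3]=0x3 ⇒ d

jmp #6; add m, c; add b, d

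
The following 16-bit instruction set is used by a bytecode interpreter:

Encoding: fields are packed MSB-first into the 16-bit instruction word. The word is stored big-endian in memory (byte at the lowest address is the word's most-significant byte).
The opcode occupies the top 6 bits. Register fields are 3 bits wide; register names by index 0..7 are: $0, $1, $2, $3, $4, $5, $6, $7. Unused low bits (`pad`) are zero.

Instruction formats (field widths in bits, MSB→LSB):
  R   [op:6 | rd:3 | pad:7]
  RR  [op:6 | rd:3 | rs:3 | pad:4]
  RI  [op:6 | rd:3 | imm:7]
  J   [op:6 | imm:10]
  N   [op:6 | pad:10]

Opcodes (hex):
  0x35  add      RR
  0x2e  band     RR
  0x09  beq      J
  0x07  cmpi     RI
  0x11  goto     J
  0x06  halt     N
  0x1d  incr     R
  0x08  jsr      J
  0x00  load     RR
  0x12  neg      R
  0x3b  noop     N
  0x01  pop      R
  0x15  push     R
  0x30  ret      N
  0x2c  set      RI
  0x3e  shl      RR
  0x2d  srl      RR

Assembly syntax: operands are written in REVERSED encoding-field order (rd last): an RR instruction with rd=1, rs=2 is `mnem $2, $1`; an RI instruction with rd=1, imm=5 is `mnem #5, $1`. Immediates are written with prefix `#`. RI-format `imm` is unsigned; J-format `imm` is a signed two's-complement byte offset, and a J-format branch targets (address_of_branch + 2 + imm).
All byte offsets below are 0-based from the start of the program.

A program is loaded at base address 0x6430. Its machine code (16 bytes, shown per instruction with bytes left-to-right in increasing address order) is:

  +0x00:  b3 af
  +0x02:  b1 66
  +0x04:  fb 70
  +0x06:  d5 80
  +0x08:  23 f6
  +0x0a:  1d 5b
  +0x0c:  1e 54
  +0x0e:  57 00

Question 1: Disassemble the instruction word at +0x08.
+0x08: 23 f6 ⇒ word 0x23f6 (big)
  opcode bits[15:10]=0x8: jsr/J
  imm@[9:0]=0x3f6 (s10→-10) ⇒ #-10

jsr #-10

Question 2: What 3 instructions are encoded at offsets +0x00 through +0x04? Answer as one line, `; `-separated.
+0x00: b3 af ⇒ word 0xb3af (big)
  op=0xb3af>>10=0x2c ⇒ set (RI)
  [9:7] rd=7 = $7
  [6:0] imm=47 = #47
+0x02: b1 66 ⇒ word 0xb166 (big)
  op=0xb166>>10=0x2c ⇒ set (RI)
  [9:7] rd=2 = $2
  [6:0] imm=102 = #102
+0x04: fb 70 ⇒ word 0xfb70 (big)
  op=0xfb70>>10=0x3e ⇒ shl (RR)
  [9:7] rd=6 = $6
  [6:4] rs=7 = $7

set #47, $7; set #102, $2; shl $7, $6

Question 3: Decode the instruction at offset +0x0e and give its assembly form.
push $6

+0x0e: 57 00 ⇒ word 0x5700 (big)
  opcode bits[15:10]=0x15: push/R
  [9:7] rd=6 = $6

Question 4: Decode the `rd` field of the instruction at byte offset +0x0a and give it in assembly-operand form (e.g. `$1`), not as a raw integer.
$2

@+0a  big-endian(1d 5b) = 0x1d5b
  op=0x1d5b>>10=0x7 ⇒ cmpi (RI)
  rd: (w>>7)&0x7=0x2 → $2
  imm: (w>>0)&0x7f=0x5b → #91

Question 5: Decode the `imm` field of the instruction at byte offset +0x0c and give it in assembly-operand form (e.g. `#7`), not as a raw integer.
#84

[0c] 1e 54 → 0x1e54
  top 6b → 0x7 → cmpi [RI]
  [9:7] rd=4 = $4
  [6:0] imm=84 = #84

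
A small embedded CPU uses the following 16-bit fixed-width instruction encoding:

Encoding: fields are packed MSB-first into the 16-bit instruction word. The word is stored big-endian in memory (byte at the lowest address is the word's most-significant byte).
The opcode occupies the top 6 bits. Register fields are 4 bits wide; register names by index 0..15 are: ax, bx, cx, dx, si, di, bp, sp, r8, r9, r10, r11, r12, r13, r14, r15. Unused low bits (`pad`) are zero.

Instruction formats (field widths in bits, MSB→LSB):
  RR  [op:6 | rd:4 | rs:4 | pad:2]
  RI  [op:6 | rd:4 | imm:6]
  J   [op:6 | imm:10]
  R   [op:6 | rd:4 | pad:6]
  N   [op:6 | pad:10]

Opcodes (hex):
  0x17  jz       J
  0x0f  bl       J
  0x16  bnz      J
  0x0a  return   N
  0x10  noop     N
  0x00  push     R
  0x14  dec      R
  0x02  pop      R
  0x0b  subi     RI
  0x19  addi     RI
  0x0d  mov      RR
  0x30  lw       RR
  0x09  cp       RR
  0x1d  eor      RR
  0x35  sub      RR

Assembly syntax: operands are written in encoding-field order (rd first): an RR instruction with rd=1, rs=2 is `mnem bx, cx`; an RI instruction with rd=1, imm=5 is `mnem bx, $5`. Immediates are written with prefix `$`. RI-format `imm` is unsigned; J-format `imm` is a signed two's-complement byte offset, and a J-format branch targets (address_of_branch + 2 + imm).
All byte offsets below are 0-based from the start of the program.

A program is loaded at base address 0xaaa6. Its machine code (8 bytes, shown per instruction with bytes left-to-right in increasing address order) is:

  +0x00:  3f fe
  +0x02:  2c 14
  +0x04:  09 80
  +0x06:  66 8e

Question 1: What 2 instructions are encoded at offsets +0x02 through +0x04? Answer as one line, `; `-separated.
off 0x02: read 2c 14 as big → 0x2c14
  opcode bits[15:10]=0xb: subi/RI
  [9:6] rd=0 = ax
  [5:0] imm=20 = $20
off 0x04: read 09 80 as big → 0x0980
  opcode bits[15:10]=0x2: pop/R
  [9:6] rd=6 = bp

subi ax, $20; pop bp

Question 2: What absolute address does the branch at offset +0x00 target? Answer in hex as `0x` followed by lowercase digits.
[00] 3f fe → 0x3ffe
  opcode bits[15:10]=0xf: bl/J
  imm: (w>>0)&0x3ff=0x3fe (s10→-2) → $-2
  target = base 0xaaa6 + off 0x00 + 2 + imm -2 = 0xaaa6

0xaaa6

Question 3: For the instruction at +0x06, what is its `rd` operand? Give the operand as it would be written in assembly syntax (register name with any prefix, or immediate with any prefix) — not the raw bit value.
@+06  big-endian(66 8e) = 0x668e
  op=0x668e>>10=0x19 ⇒ addi (RI)
  [9:6] rd=10 = r10
  [5:0] imm=14 = $14

r10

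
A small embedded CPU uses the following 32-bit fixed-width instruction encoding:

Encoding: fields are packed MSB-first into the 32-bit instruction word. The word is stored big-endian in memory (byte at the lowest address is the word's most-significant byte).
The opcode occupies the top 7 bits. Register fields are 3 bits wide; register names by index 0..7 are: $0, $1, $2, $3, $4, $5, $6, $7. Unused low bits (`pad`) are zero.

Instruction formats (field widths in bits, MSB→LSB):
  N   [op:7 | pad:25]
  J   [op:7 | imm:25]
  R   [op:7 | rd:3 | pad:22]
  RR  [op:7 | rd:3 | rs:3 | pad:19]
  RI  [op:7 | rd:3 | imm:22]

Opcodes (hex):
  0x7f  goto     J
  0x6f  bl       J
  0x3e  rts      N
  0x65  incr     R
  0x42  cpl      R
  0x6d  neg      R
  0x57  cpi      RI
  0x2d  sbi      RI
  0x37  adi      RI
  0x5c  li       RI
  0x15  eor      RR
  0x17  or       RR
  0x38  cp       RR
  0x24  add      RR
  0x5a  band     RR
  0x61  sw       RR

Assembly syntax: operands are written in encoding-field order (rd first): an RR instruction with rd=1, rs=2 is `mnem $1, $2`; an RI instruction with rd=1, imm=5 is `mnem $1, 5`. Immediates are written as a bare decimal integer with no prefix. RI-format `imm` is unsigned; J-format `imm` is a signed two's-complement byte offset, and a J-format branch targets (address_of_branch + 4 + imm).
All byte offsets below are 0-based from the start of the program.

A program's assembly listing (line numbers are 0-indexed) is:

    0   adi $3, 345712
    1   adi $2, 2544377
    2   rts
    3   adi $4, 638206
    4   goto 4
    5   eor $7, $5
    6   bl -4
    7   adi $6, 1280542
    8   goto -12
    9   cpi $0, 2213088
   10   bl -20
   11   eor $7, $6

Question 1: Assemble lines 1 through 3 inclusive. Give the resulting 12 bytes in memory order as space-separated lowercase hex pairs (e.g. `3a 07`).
1. adi fields op=0x37:7|rd=2:3|imm=2544377:22 → word 6ea6d2f9h → 6e a6 d2 f9
2. rts fields op=0x3e:7|pad=0:25 → word 7c000000h → 7c 00 00 00
3. adi fields op=0x37:7|rd=4:3|imm=638206:22 → word 6f09bcfeh → 6f 09 bc fe

6e a6 d2 f9 7c 00 00 00 6f 09 bc fe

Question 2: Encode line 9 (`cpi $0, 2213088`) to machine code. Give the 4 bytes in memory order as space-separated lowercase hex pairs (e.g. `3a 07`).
line 9 (cpi): pack op=0x57:7|rd=0:3|imm=2213088:22 = 0xae21c4e0; big→ ae 21 c4 e0

ae 21 c4 e0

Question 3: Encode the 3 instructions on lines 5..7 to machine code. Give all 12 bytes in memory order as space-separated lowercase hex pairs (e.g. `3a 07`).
2b e8 00 00 df ff ff fc 6f 93 8a 1e

line 5 (eor): pack op=0x15:7|rd=7:3|rs=5:3|pad=0:19 = 0x2be80000; big→ 2b e8 00 00
line 6 (bl): pack op=0x6f:7|imm=-4:25 = 0xdffffffc; big→ df ff ff fc
line 7 (adi): pack op=0x37:7|rd=6:3|imm=1280542:22 = 0x6f938a1e; big→ 6f 93 8a 1e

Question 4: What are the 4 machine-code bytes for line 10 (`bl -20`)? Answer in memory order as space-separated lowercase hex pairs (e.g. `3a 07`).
df ff ff ec

10. bl fields op=0x6f:7|imm=-20:25 → word dfffffech → df ff ff ec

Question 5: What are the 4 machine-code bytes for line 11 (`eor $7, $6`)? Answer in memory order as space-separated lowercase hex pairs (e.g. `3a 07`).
11. eor fields op=0x15:7|rd=7:3|rs=6:3|pad=0:19 → word 2bf00000h → 2b f0 00 00

2b f0 00 00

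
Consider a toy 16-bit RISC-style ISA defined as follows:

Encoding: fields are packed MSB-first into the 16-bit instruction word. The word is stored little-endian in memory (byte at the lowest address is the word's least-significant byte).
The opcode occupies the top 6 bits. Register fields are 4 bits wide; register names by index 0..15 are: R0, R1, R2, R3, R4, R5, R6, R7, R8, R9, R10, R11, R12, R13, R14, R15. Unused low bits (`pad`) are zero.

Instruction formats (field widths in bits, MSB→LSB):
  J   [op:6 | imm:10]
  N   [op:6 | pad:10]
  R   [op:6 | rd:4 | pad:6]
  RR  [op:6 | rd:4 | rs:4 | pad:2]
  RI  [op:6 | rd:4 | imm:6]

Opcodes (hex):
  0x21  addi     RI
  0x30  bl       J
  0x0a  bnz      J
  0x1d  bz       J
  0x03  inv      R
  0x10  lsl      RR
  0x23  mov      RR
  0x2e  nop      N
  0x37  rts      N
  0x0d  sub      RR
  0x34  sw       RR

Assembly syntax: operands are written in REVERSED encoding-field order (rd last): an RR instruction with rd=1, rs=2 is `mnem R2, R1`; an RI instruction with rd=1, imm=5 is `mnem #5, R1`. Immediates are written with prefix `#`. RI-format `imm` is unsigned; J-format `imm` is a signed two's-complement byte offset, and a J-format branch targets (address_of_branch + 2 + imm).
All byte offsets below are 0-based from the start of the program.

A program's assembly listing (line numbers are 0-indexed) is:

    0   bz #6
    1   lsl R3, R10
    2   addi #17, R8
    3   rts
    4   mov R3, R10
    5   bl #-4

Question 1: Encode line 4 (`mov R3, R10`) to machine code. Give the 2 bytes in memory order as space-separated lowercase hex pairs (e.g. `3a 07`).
8c 8e

4. mov fields op=0x23:6|rd=10:4|rs=3:4|pad=0:2 → word 8e8ch → 8c 8e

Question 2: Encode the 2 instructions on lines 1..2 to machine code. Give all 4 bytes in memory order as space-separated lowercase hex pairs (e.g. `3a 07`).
8c 42 11 86

L1: lsl op=0x10:6|rd=10:4|rs=3:4|pad=0:2 ⇒ 0x428c ⇒ little 8c 42
L2: addi op=0x21:6|rd=8:4|imm=17:6 ⇒ 0x8611 ⇒ little 11 86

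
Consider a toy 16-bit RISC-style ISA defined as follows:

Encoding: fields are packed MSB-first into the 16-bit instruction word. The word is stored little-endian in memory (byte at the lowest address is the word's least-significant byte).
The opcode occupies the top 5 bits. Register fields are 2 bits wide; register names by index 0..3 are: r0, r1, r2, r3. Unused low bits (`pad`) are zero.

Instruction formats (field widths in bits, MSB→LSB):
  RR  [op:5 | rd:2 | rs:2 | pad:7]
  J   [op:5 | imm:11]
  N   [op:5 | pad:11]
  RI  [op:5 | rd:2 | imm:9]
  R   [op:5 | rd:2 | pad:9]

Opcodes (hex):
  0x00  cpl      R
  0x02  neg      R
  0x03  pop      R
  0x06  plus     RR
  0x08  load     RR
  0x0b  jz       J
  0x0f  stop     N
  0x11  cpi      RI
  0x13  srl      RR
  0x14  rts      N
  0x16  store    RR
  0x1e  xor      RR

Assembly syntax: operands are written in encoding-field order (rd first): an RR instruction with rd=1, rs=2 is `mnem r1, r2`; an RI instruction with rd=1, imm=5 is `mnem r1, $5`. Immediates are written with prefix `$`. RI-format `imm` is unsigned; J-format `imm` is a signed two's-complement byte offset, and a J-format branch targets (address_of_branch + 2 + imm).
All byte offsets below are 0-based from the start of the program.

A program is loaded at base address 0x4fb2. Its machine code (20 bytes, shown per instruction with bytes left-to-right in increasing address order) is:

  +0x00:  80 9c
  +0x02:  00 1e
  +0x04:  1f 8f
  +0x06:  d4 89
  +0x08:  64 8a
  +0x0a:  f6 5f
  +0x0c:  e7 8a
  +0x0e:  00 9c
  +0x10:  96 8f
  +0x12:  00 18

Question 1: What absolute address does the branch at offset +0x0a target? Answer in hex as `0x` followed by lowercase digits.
+0x0a: f6 5f ⇒ word 0x5ff6 (little)
  opcode bits[15:11]=0xb: jz/J
  imm@[10:0]=0x7f6 (s11→-10) ⇒ $-10
  target = base 0x4fb2 + off 0x0a + 2 + imm -10 = 0x4fb4

0x4fb4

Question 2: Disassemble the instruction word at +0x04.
@+04  little-endian(1f 8f) = 0x8f1f
  top 5b → 0x11 → cpi [RI]
  rd@[10:9]=0x3 ⇒ r3
  imm@[8:0]=0x11f ⇒ $287

cpi r3, $287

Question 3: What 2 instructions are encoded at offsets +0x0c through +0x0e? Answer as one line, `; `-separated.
cpi r1, $231; srl r2, r0

[0c] e7 8a → 0x8ae7
  top 5b → 0x11 → cpi [RI]
  [10:9] rd=1 = r1
  [8:0] imm=231 = $231
[0e] 00 9c → 0x9c00
  top 5b → 0x13 → srl [RR]
  [10:9] rd=2 = r2
  [8:7] rs=0 = r0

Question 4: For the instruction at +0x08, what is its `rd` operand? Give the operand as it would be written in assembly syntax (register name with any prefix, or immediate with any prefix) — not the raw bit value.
r1

@+08  little-endian(64 8a) = 0x8a64
  top 5b → 0x11 → cpi [RI]
  rd: (w>>9)&0x3=0x1 → r1
  imm: (w>>0)&0x1ff=0x64 → $100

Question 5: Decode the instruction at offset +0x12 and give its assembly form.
[12] 00 18 → 0x1800
  top 5b → 0x3 → pop [R]
  rd@[10:9]=0x0 ⇒ r0

pop r0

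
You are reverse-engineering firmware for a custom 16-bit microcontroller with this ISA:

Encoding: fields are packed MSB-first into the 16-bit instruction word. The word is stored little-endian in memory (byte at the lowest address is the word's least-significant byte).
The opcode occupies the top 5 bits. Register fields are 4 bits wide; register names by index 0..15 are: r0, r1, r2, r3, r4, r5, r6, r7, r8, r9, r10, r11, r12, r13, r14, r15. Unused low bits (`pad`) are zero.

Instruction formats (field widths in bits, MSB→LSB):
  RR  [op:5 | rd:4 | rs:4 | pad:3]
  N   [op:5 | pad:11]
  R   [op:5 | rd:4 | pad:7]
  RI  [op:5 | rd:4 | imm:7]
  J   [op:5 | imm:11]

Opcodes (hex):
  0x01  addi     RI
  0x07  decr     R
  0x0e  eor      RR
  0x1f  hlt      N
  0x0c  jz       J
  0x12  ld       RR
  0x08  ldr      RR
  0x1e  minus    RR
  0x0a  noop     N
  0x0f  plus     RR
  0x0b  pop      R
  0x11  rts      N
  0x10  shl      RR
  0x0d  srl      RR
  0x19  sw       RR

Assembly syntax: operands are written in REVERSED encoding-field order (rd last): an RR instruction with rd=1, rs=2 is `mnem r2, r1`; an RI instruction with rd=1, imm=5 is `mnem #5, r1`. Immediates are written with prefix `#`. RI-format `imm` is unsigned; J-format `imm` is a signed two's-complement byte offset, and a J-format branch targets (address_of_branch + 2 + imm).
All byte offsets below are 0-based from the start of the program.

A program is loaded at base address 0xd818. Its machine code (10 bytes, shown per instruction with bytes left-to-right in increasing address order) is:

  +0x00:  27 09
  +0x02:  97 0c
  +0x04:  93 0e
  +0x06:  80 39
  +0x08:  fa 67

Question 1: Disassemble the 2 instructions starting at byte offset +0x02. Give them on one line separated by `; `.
addi #23, r9; addi #19, r13

off 0x02: read 97 0c as little → 0x0c97
  op=0x0c97>>11=0x1 ⇒ addi (RI)
  [10:7] rd=9 = r9
  [6:0] imm=23 = #23
off 0x04: read 93 0e as little → 0x0e93
  op=0x0e93>>11=0x1 ⇒ addi (RI)
  [10:7] rd=13 = r13
  [6:0] imm=19 = #19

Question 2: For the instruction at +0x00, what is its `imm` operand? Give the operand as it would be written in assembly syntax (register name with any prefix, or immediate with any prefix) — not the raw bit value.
[00] 27 09 → 0x0927
  top 5b → 0x1 → addi [RI]
  rd: (w>>7)&0xf=0x2 → r2
  imm: (w>>0)&0x7f=0x27 → #39

#39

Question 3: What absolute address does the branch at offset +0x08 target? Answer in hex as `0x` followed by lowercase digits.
@+08  little-endian(fa 67) = 0x67fa
  opcode bits[15:11]=0xc: jz/J
  imm@[10:0]=0x7fa (s11→-6) ⇒ #-6
  target = base 0xd818 + off 0x08 + 2 + imm -6 = 0xd81c

0xd81c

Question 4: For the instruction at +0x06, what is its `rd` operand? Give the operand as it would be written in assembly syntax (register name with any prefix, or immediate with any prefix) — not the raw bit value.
r3

+0x06: 80 39 ⇒ word 0x3980 (little)
  opcode bits[15:11]=0x7: decr/R
  [10:7] rd=3 = r3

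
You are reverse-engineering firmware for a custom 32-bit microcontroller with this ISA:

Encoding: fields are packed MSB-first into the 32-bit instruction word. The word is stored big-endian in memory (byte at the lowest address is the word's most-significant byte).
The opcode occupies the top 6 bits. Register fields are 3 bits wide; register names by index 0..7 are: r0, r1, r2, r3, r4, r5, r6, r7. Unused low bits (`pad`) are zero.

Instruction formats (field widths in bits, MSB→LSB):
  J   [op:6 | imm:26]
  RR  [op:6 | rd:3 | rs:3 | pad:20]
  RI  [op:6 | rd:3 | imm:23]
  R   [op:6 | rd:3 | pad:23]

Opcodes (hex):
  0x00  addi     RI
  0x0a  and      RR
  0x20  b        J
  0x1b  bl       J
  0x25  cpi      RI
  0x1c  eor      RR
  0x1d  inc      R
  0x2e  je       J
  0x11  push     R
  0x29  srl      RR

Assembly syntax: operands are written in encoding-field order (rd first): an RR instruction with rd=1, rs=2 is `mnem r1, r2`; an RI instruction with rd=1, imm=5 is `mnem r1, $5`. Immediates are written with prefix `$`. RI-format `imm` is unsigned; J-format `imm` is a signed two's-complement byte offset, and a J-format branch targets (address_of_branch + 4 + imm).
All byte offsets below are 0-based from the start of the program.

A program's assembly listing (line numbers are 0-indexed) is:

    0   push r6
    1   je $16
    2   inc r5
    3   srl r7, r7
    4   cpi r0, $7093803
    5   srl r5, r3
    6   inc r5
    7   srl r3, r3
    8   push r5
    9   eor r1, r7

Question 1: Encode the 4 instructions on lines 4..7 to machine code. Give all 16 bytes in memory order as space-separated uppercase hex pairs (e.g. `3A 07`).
line 4 (cpi): pack op=0x25:6|rd=0:3|imm=7093803:23 = 0x946c3e2b; big→ 94 6c 3e 2b
line 5 (srl): pack op=0x29:6|rd=5:3|rs=3:3|pad=0:20 = 0xa6b00000; big→ a6 b0 00 00
line 6 (inc): pack op=0x1d:6|rd=5:3|pad=0:23 = 0x76800000; big→ 76 80 00 00
line 7 (srl): pack op=0x29:6|rd=3:3|rs=3:3|pad=0:20 = 0xa5b00000; big→ a5 b0 00 00

94 6C 3E 2B A6 B0 00 00 76 80 00 00 A5 B0 00 00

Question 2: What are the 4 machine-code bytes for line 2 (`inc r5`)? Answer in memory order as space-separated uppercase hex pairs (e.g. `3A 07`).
L2: inc op=0x1d:6|rd=5:3|pad=0:23 ⇒ 0x76800000 ⇒ big 76 80 00 00

76 80 00 00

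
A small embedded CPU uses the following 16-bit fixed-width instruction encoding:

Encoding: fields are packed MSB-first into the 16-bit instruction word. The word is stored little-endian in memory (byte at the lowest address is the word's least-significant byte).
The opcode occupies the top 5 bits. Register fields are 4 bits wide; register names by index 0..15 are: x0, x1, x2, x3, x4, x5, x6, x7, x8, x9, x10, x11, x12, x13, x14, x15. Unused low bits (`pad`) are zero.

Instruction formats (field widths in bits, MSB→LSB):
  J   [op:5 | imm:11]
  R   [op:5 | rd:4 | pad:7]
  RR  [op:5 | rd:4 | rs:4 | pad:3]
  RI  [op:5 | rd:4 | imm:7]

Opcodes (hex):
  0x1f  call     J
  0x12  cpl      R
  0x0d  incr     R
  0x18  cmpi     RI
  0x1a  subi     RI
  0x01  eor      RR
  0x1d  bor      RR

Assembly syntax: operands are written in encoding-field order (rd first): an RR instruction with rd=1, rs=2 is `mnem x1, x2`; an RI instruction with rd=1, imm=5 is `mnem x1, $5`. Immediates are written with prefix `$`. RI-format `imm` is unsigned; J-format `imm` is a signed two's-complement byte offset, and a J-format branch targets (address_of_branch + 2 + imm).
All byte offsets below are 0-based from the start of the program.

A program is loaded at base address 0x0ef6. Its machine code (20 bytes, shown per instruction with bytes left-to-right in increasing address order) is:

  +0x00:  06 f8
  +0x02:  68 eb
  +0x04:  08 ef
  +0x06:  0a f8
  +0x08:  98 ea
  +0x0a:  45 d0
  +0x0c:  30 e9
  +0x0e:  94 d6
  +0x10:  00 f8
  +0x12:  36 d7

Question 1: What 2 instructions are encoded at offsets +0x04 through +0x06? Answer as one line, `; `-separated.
@+04  little-endian(08 ef) = 0xef08
  top 5b → 0x1d → bor [RR]
  rd: (w>>7)&0xf=0xe → x14
  rs: (w>>3)&0xf=0x1 → x1
@+06  little-endian(0a f8) = 0xf80a
  top 5b → 0x1f → call [J]
  imm: (w>>0)&0x7ff=0xa → $10

bor x14, x1; call $10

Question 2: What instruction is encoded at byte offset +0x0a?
off 0x0a: read 45 d0 as little → 0xd045
  top 5b → 0x1a → subi [RI]
  rd@[10:7]=0x0 ⇒ x0
  imm@[6:0]=0x45 ⇒ $69

subi x0, $69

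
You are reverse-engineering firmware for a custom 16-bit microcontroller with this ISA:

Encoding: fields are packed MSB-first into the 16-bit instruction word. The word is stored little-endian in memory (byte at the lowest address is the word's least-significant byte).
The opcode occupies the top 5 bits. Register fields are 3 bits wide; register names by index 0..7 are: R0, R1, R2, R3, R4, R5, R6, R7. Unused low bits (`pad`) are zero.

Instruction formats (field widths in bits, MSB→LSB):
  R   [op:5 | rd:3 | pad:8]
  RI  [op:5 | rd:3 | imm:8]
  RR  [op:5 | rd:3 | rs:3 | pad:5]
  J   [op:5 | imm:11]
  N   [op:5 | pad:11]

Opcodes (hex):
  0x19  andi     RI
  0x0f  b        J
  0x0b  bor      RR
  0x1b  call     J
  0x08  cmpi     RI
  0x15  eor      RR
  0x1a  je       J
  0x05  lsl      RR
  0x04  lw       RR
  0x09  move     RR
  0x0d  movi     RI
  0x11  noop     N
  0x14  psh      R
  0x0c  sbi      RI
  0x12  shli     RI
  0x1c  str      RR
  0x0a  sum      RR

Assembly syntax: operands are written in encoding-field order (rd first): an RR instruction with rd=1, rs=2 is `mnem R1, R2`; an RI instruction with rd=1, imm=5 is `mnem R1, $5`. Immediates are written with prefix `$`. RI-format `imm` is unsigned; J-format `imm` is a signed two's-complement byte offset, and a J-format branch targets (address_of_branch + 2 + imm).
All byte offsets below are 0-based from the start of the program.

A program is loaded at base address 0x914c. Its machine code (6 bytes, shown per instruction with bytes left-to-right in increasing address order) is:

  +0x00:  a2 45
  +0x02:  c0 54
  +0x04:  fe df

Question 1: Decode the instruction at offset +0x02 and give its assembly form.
[02] c0 54 → 0x54c0
  op=0x54c0>>11=0xa ⇒ sum (RR)
  rd@[10:8]=0x4 ⇒ R4
  rs@[7:5]=0x6 ⇒ R6

sum R4, R6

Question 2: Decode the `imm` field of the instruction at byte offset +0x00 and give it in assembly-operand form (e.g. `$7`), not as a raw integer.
$162

+0x00: a2 45 ⇒ word 0x45a2 (little)
  op=0x45a2>>11=0x8 ⇒ cmpi (RI)
  rd@[10:8]=0x5 ⇒ R5
  imm@[7:0]=0xa2 ⇒ $162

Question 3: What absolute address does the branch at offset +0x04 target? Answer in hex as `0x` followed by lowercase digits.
off 0x04: read fe df as little → 0xdffe
  top 5b → 0x1b → call [J]
  [10:0] imm=2046 (s11→-2) = $-2
  target = base 0x914c + off 0x04 + 2 + imm -2 = 0x9150

0x9150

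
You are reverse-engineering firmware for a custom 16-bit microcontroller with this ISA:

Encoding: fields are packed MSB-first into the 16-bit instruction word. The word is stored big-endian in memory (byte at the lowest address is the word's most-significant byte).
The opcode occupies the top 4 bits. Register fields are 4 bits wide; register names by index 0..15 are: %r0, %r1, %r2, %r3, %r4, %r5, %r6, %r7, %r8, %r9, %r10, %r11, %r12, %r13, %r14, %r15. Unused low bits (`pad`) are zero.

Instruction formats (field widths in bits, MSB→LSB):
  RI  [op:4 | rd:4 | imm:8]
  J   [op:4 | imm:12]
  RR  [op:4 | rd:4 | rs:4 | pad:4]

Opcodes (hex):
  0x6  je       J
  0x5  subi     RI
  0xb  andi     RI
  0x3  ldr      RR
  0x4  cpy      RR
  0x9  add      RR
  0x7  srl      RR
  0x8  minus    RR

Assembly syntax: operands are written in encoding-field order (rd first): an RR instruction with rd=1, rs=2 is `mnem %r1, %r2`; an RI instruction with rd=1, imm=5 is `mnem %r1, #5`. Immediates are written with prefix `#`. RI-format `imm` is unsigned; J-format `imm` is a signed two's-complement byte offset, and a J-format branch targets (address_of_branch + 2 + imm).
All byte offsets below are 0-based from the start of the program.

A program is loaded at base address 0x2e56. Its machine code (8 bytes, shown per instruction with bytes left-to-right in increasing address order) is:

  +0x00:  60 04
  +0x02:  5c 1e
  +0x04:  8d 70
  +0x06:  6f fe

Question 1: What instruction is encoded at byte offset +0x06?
off 0x06: read 6f fe as big → 0x6ffe
  op=0x6ffe>>12=0x6 ⇒ je (J)
  [11:0] imm=4094 (s12→-2) = #-2

je #-2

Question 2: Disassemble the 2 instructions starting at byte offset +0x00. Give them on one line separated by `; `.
je #4; subi %r12, #30

@+00  big-endian(60 04) = 0x6004
  top 4b → 0x6 → je [J]
  [11:0] imm=4 = #4
@+02  big-endian(5c 1e) = 0x5c1e
  top 4b → 0x5 → subi [RI]
  [11:8] rd=12 = %r12
  [7:0] imm=30 = #30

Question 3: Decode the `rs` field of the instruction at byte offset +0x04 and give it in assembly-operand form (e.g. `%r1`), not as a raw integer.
[04] 8d 70 → 0x8d70
  op=0x8d70>>12=0x8 ⇒ minus (RR)
  rd@[11:8]=0xd ⇒ %r13
  rs@[7:4]=0x7 ⇒ %r7

%r7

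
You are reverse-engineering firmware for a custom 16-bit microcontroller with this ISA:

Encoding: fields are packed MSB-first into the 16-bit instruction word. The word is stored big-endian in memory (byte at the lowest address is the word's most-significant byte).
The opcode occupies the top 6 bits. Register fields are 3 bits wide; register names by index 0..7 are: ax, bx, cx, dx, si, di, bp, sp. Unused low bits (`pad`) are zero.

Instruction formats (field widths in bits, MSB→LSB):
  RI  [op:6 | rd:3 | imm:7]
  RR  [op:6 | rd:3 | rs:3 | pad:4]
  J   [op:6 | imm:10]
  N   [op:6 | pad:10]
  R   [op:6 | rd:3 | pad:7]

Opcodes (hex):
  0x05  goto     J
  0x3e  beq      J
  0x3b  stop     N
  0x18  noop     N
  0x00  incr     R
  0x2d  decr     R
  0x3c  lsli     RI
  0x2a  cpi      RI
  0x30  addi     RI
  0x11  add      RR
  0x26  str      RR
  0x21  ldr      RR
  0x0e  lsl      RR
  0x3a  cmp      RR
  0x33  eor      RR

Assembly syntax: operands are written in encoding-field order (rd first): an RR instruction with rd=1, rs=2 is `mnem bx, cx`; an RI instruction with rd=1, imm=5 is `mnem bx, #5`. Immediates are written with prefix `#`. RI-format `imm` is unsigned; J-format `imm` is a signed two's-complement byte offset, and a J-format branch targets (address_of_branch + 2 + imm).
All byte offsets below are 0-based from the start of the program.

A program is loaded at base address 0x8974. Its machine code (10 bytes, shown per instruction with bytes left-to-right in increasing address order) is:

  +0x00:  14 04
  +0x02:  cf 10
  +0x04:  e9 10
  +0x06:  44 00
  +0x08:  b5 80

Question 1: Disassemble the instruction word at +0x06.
add ax, ax

+0x06: 44 00 ⇒ word 0x4400 (big)
  opcode bits[15:10]=0x11: add/RR
  [9:7] rd=0 = ax
  [6:4] rs=0 = ax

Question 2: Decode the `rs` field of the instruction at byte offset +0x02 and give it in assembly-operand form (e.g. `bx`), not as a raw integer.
bx

off 0x02: read cf 10 as big → 0xcf10
  op=0xcf10>>10=0x33 ⇒ eor (RR)
  [9:7] rd=6 = bp
  [6:4] rs=1 = bx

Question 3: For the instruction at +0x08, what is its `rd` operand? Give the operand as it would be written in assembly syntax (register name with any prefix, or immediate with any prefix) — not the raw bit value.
dx

@+08  big-endian(b5 80) = 0xb580
  op=0xb580>>10=0x2d ⇒ decr (R)
  rd: (w>>7)&0x7=0x3 → dx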